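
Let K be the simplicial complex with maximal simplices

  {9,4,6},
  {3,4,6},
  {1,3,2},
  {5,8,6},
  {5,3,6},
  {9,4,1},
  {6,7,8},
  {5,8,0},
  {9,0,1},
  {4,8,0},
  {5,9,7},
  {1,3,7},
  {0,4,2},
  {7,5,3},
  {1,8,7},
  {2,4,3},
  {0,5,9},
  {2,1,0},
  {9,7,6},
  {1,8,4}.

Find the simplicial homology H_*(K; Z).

K has 10 vertices, 30 edges, 20 triangles.
rank ∂_0 = 0, rank ∂_1 = 9 ⇒ b_0 = 10 − 0 − 9 = 1; all invariant factors of ∂_1 are 1 so no torsion. So H_0 = Z.
rank ∂_1 = 9, rank ∂_2 = 20 ⇒ b_1 = 30 − 9 − 20 = 1; ∂_2 has invariant factor(s) [2] giving torsion. So H_1 = Z ⊕ Z/2Z.
rank ∂_2 = 20, rank ∂_3 = 0 ⇒ b_2 = 20 − 20 − 0 = 0. So H_2 = 0.

H_0 ≅ Z,  H_1 ≅ Z ⊕ Z/2Z,  H_2 = 0.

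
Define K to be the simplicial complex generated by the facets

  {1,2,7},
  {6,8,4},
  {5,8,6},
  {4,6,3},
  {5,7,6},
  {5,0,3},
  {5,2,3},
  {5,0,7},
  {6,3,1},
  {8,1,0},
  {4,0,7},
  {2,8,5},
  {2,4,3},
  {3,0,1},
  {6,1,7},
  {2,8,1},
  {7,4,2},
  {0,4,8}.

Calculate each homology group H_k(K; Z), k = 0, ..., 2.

Order the vertices as 0 < 1 < 2 < 3 < 4 < 5 < 6 < 7 < 8. Listing each simplex with vertices in this order, K has dimension 2 with simplices:

  0-simplices (9): [0], [1], [2], [3], [4], [5], [6], [7], [8]
  1-simplices (27): (27 of them)
  2-simplices (18): [0,1,3], [0,1,8], [0,3,5], [0,4,7], [0,4,8], [0,5,7], [1,2,7], [1,2,8], [1,3,6], [1,6,7], [2,3,4], [2,3,5], [2,4,7], [2,5,8], [3,4,6], [4,6,8], [5,6,7], [5,6,8]

Hence C_0 ≅ Z^9, C_1 ≅ Z^27, C_2 ≅ Z^18.

Boundary ∂_1: C_1 → C_0 sends each edge [p,q] (with p < q) to q − p.
The resulting 9×27 matrix has rank 8, and its Smith normal form has invariant factors (1,1,1,1,1,1,1,1).

∂_2: C_2 → C_1 acts by ∂[p,q,r] = [q,r] − [p,r] + [p,q]. For instance
  ∂[3,4,6] = [4,6] − [3,6] + [3,4],
  ∂[0,1,8] = [1,8] − [0,8] + [0,1].
As a 27×18 matrix over Z this has rank 17, with invariant factors (1,1,1,1,1,1,1,1,1,1,1,1,1,1,1,1,1).

Computing H_k = (kernel of ∂_k) / (image of ∂_{k+1}):

  H_0: rank C_0 − rank ∂_1 = 9 − 8 = 1, and the invariant factors of ∂_1 are all 1, so H_0 ≅ Z.
  H_1: rank ker ∂_1 − rank ∂_2 = (27 − 8) − 17 = 2, and the invariant factors of ∂_2 are all 1, so H_1 ≅ Z^2.
  H_2: rank ker ∂_2 − rank ∂_3 = (18 − 17) − 0 = 1, and there is no ∂_3, so H_2 ≅ Z.

As a check, the Euler characteristic is 9 − 27 + 18 = 0, which agrees with 1 − 2 + 1 = 0.

H_0 = Z,  H_1 = Z^2,  H_2 = Z.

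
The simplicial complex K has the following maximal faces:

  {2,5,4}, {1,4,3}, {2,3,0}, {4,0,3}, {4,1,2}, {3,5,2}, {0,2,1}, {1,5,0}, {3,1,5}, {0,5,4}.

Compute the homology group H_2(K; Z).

H_2 = 0.

Fix the vertex order 0 < 1 < 2 < 3 < 4 < 5 and write every simplex with vertices in increasing order. Then dim K = 2 and the simplices of K are:

  0-simplices (6): [0], [1], [2], [3], [4], [5]
  1-simplices (15): [0,1], [0,2], [0,3], [0,4], [0,5], [1,2], [1,3], [1,4], [1,5], [2,3], [2,4], [2,5], [3,4], [3,5], [4,5]
  2-simplices (10): [0,1,2], [0,1,5], [0,2,3], [0,3,4], [0,4,5], [1,2,4], [1,3,4], [1,3,5], [2,3,5], [2,4,5]

giving chain groups C_0 ≅ Z^6, C_1 ≅ Z^15, C_2 ≅ Z^10.

∂_1: C_1 → C_0 sends each edge [p,q] (with p < q) to q − p.
The resulting 6×15 matrix has rank 5, and its Smith normal form has invariant factors (1,1,1,1,1).

∂_2: C_2 → C_1 maps a triangle to the signed sum of its edges. For instance
  ∂[1,3,5] = [3,5] − [1,5] + [1,3],
  ∂[0,1,2] = [1,2] − [0,2] + [0,1].
As a 15×10 matrix over Z this has rank 10, with invariant factors (1,1,1,1,1,1,1,1,1,2).

Computing H_k = (kernel of ∂_k) / (image of ∂_{k+1}):

  H_2: rank ker ∂_2 − rank ∂_3 = (10 − 10) − 0 = 0, and there is no ∂_3, so H_2 ≅ 0.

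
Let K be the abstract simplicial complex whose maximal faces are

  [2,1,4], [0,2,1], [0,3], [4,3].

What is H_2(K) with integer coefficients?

Take the total order 0 < 1 < 2 < 3 < 4 on the vertex set. Then K (dimension 2) consists of the simplices:

  0-simplices (5): [0], [1], [2], [3], [4]
  1-simplices (7): [0,1], [0,2], [0,3], [1,2], [1,4], [2,4], [3,4]
  2-simplices (2): [0,1,2], [1,2,4]

Hence C_0 ≅ Z^5, C_1 ≅ Z^7, C_2 ≅ Z^2.

Boundary ∂_1: C_1 → C_0 is given by ∂[p,q] = [q] − [p].
This gives a 5×7 integer matrix of rank 4; reducing to Smith normal form yields diagonal entries (1,1,1,1).

The boundary map ∂_2: C_2 → C_1 maps a triangle to the signed sum of its edges. For instance
  ∂[1,2,4] = [2,4] − [1,4] + [1,2],
  ∂[0,1,2] = [1,2] − [0,2] + [0,1].
As a 7×2 matrix over Z this has rank 2, with invariant factors (1,1).

Reading off H_k = ker ∂_k / im ∂_{k+1}:

  H_2: rank ker ∂_2 − rank ∂_3 = (2 − 2) − 0 = 0, and there is no ∂_3, so H_2 ≅ 0.

H_2 ≅ 0.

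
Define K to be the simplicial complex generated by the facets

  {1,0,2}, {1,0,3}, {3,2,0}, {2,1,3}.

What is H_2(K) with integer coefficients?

H_2 ≅ Z.

Order the vertices as 0 < 1 < 2 < 3. Listing each simplex with vertices in this order, K has dimension 2 with simplices:

  0-simplices (4): [0], [1], [2], [3]
  1-simplices (6): [0,1], [0,2], [0,3], [1,2], [1,3], [2,3]
  2-simplices (4): [0,1,2], [0,1,3], [0,2,3], [1,2,3]

giving chain groups C_0 ≅ Z^4, C_1 ≅ Z^6, C_2 ≅ Z^4.

∂_1: C_1 → C_0 maps an edge to its endpoints' difference, ∂[p,q] = q − p. For instance
  ∂[1,2] = [2] − [1].
This gives a 4×6 integer matrix of rank 3; reducing to Smith normal form yields diagonal entries (1,1,1).

The boundary map ∂_2: C_2 → C_1 maps a triangle to the signed sum of its edges. For instance
  ∂[0,1,2] = [1,2] − [0,2] + [0,1],
  ∂[0,2,3] = [2,3] − [0,3] + [0,2].
This gives a 6×4 integer matrix of rank 3; reducing to Smith normal form yields diagonal entries (1,1,1).

From H_k ≅ ker(∂_k) / im(∂_{k+1}) we obtain:

  H_2: rank ker ∂_2 − rank ∂_3 = (4 − 3) − 0 = 1, and there is no ∂_3, so H_2 = Z.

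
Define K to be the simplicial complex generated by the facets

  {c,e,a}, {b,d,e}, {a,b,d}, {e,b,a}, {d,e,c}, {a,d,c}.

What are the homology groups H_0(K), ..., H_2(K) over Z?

H_0 = Z,  H_1 = 0,  H_2 = Z.

Take the total order a < b < c < d < e on the vertex set. Then K (dimension 2) consists of the simplices:

  0-simplices (5): a, b, c, d, e
  1-simplices (9): ab, ac, ad, ae, bd, be, cd, ce, de
  2-simplices (6): abd, abe, acd, ace, bde, cde

Hence C_0 ≅ Z^5, C_1 ≅ Z^9, C_2 ≅ Z^6.

Boundary ∂_1: C_1 → C_0 sends each edge [p,q] (with p < q) to q − p.
The 5×9 boundary matrix has rank 4 and Smith normal form diag(1,1,1,1).

∂_2: C_2 → C_1 sends each 2-simplex [p,q,r] to [q,r] − [p,r] + [p,q]. For instance
  ∂acd = cd − ad + ac,
  ∂abd = bd − ad + ab.
As a 9×6 matrix over Z this has rank 5, with invariant factors (1,1,1,1,1).

Computing H_k = (kernel of ∂_k) / (image of ∂_{k+1}):

  H_0: rank C_0 − rank ∂_1 = 5 − 4 = 1, and the invariant factors of ∂_1 are all 1, so H_0 = Z.
  H_1: rank ker ∂_1 − rank ∂_2 = (9 − 4) − 5 = 0, and the invariant factors of ∂_2 are all 1, so H_1 = 0.
  H_2: rank ker ∂_2 − rank ∂_3 = (6 − 5) − 0 = 1, and there is no ∂_3, so H_2 = Z.

(K is a triangulation of the 2-sphere S^2.)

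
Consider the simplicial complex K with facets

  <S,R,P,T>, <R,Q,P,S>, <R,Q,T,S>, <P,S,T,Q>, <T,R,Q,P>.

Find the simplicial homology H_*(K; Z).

Take the total order P < Q < R < S < T on the vertex set. Then K (dimension 3) consists of the simplices:

  0-simplices (5): P, Q, R, S, T
  1-simplices (10): PQ, PR, PS, PT, QR, QS, QT, RS, RT, ST
  2-simplices (10): PQR, PQS, PQT, PRS, PRT, PST, QRS, QRT, QST, RST
  3-simplices (5): PQRS, PQRT, PQST, PRST, QRST

giving chain groups C_0 ≅ Z^5, C_1 ≅ Z^10, C_2 ≅ Z^10, C_3 ≅ Z^5.

The boundary map ∂_1: C_1 → C_0 is given by ∂[p,q] = [q] − [p]. For instance
  ∂QT = T − Q.
This gives a 5×10 integer matrix of rank 4; reducing to Smith normal form yields diagonal entries (1,1,1,1).

Boundary ∂_2: C_2 → C_1 acts by ∂[p,q,r] = [q,r] − [p,r] + [p,q]. For instance
  ∂PQR = QR − PR + PQ,
  ∂PQT = QT − PT + PQ.
This gives a 10×10 integer matrix of rank 6; reducing to Smith normal form yields diagonal entries (1,1,1,1,1,1).

∂_3: C_3 → C_2 sends each 3-simplex σ to the alternating sum Σ_i (−1)^i (σ with its i-th vertex removed). For instance
  ∂PQRT = QRT − PRT + PQT − PQR,
  ∂QRST = RST − QST + QRT − QRS.
This gives a 10×5 integer matrix of rank 4; reducing to Smith normal form yields diagonal entries (1,1,1,1).

Now H_k = ker ∂_k / im ∂_{k+1}, so:

  H_0: rank C_0 − rank ∂_1 = 5 − 4 = 1, and the invariant factors of ∂_1 are all 1, so H_0 ≅ Z.
  H_1: rank ker ∂_1 − rank ∂_2 = (10 − 4) − 6 = 0, and the invariant factors of ∂_2 are all 1, so H_1 ≅ 0.
  H_2: rank ker ∂_2 − rank ∂_3 = (10 − 6) − 4 = 0, and the invariant factors of ∂_3 are all 1, so H_2 ≅ 0.
  H_3: rank ker ∂_3 − rank ∂_4 = (5 − 4) − 0 = 1, and there is no ∂_4, so H_3 ≅ Z.

As a check, the Euler characteristic is 5 − 10 + 10 − 5 = 0, which agrees with 1 − 0 + 0 − 1 = 0.
(K is a triangulation of the 3-sphere S^3.)

H_0 = Z,  H_1 = 0,  H_2 = 0,  H_3 = Z.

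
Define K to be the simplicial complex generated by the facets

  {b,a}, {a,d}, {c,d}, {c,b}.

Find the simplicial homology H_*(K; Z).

H_0 ≅ Z,  H_1 ≅ Z.

We work with the vertex ordering a < b < c < d. The simplices of K, each written with vertices in increasing order, are:

  0-simplices (4): a, b, c, d
  1-simplices (4): ab, ad, bc, cd

Hence C_0 ≅ Z^4, C_1 ≅ Z^4.

∂_1: C_1 → C_0 is given by ∂[p,q] = [q] − [p]. For instance
  ∂bc = c − b.
The 4×4 boundary matrix has rank 3 and Smith normal form diag(1,1,1).

From H_k ≅ ker(∂_k) / im(∂_{k+1}) we obtain:

  H_0: rank C_0 − rank ∂_1 = 4 − 3 = 1, and the invariant factors of ∂_1 are all 1, so H_0 ≅ Z.
  H_1: rank ker ∂_1 − rank ∂_2 = (4 − 3) − 0 = 1, and there is no ∂_2, so H_1 ≅ Z.

(K is a triangulation of the circle S^1.)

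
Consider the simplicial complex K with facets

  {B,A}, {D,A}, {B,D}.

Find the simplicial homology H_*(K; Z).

H_0 ≅ Z,  H_1 ≅ Z.

We work with the vertex ordering A < B < D. The simplices of K, each written with vertices in increasing order, are:

  0-simplices (3): A, B, D
  1-simplices (3): AB, AD, BD

Hence C_0 ≅ Z^3, C_1 ≅ Z^3.

∂_1: C_1 → C_0 is given by ∂[p,q] = [q] − [p].
As a 3×3 matrix over Z this has rank 2, with invariant factors (1,1).

Now H_k = ker ∂_k / im ∂_{k+1}, so:

  H_0: rank C_0 − rank ∂_1 = 3 − 2 = 1, and the invariant factors of ∂_1 are all 1, so H_0 = Z.
  H_1: rank ker ∂_1 − rank ∂_2 = (3 − 2) − 0 = 1, and there is no ∂_2, so H_1 = Z.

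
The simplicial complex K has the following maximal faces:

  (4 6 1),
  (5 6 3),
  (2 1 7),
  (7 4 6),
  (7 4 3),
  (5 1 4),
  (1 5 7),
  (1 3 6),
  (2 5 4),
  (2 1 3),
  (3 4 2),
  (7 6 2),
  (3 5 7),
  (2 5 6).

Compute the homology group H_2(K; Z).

H_2 ≅ Z.

Order the vertices as 1 < 2 < 3 < 4 < 5 < 6 < 7. Listing each simplex with vertices in this order, K has dimension 2 with simplices:

  0-simplices (7): [1], [2], [3], [4], [5], [6], [7]
  1-simplices (21): [1,2], [1,3], [1,4], [1,5], [1,6], [1,7], [2,3], [2,4], [2,5], [2,6], [2,7], [3,4], [3,5], [3,6], [3,7], [4,5], [4,6], [4,7], [5,6], [5,7], [6,7]
  2-simplices (14): [1,2,3], [1,2,7], [1,3,6], [1,4,5], [1,4,6], [1,5,7], [2,3,4], [2,4,5], [2,5,6], [2,6,7], [3,4,7], [3,5,6], [3,5,7], [4,6,7]

so the chain groups are C_0 ≅ Z^7, C_1 ≅ Z^21, C_2 ≅ Z^14.

Boundary ∂_1: C_1 → C_0 sends each edge [p,q] (with p < q) to q − p. For instance
  ∂[3,4] = [4] − [3].
This gives a 7×21 integer matrix of rank 6; reducing to Smith normal form yields diagonal entries (1,1,1,1,1,1).

The boundary map ∂_2: C_2 → C_1 maps a triangle to the signed sum of its edges. For instance
  ∂[2,5,6] = [5,6] − [2,6] + [2,5],
  ∂[2,6,7] = [6,7] − [2,7] + [2,6].
The 21×14 boundary matrix has rank 13 and Smith normal form diag(1,1,1,1,1,1,1,1,1,1,1,1,1).

Computing H_k = (kernel of ∂_k) / (image of ∂_{k+1}):

  H_2: rank ker ∂_2 − rank ∂_3 = (14 − 13) − 0 = 1, and there is no ∂_3, so H_2 ≅ Z.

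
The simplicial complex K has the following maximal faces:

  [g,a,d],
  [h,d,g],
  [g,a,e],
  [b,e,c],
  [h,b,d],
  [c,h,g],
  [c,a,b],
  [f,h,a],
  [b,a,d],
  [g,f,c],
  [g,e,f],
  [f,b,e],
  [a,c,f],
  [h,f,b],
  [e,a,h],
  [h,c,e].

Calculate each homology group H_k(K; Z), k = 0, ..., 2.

Take the total order a < b < c < d < e < f < g < h on the vertex set. Then K (dimension 2) consists of the simplices:

  0-simplices (8): a, b, c, d, e, f, g, h
  1-simplices (24): ab, ac, ad, ae, af, ag, ah, bc, bd, be, bf, bh, ce, cf, cg, ch, dg, dh, ef, eg, eh, fg, fh, gh
  2-simplices (16): abc, abd, acf, adg, aeg, aeh, afh, bce, bdh, bef, bfh, ceh, cfg, cgh, dgh, efg

Hence C_0 ≅ Z^8, C_1 ≅ Z^24, C_2 ≅ Z^16.

The boundary map ∂_1: C_1 → C_0 is given by ∂[p,q] = [q] − [p]. For instance
  ∂ad = d − a.
The resulting 8×24 matrix has rank 7, and its Smith normal form has invariant factors (1,1,1,1,1,1,1).

The boundary map ∂_2: C_2 → C_1 maps a triangle to the signed sum of its edges. For instance
  ∂aeg = eg − ag + ae,
  ∂abd = bd − ad + ab.
The resulting 24×16 matrix has rank 15, and its Smith normal form has invariant factors (1,1,1,1,1,1,1,1,1,1,1,1,1,1,1).

From H_k ≅ ker(∂_k) / im(∂_{k+1}) we obtain:

  H_0: rank C_0 − rank ∂_1 = 8 − 7 = 1, and the invariant factors of ∂_1 are all 1, so H_0 = Z.
  H_1: rank ker ∂_1 − rank ∂_2 = (24 − 7) − 15 = 2, and the invariant factors of ∂_2 are all 1, so H_1 = Z^2.
  H_2: rank ker ∂_2 − rank ∂_3 = (16 − 15) − 0 = 1, and there is no ∂_3, so H_2 = Z.

H_0 = Z,  H_1 = Z^2,  H_2 = Z.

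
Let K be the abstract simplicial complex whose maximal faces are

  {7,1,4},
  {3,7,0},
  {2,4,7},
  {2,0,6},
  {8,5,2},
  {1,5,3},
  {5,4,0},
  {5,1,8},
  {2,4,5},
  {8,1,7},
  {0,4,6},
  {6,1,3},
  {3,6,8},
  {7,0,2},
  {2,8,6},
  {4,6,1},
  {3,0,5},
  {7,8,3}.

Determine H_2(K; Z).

We work with the vertex ordering 0 < 1 < 2 < 3 < 4 < 5 < 6 < 7 < 8. The simplices of K, each written with vertices in increasing order, are:

  0-simplices (9): [0], [1], [2], [3], [4], [5], [6], [7], [8]
  1-simplices (27): (27 of them)
  2-simplices (18): [0,2,6], [0,2,7], [0,3,5], [0,3,7], [0,4,5], [0,4,6], [1,3,5], [1,3,6], [1,4,6], [1,4,7], [1,5,8], [1,7,8], [2,4,5], [2,4,7], [2,5,8], [2,6,8], [3,6,8], [3,7,8]

Hence C_0 ≅ Z^9, C_1 ≅ Z^27, C_2 ≅ Z^18.

Boundary ∂_1: C_1 → C_0 maps an edge to its endpoints' difference, ∂[p,q] = q − p. For instance
  ∂[0,6] = [6] − [0].
The resulting 9×27 matrix has rank 8, and its Smith normal form has invariant factors (1,1,1,1,1,1,1,1).

The boundary map ∂_2: C_2 → C_1 acts by ∂[p,q,r] = [q,r] − [p,r] + [p,q]. For instance
  ∂[2,5,8] = [5,8] − [2,8] + [2,5],
  ∂[1,4,6] = [4,6] − [1,6] + [1,4].
As a 27×18 matrix over Z this has rank 18, with invariant factors (1,1,1,1,1,1,1,1,1,1,1,1,1,1,1,1,1,2).

Computing H_k = (kernel of ∂_k) / (image of ∂_{k+1}):

  H_2: rank ker ∂_2 − rank ∂_3 = (18 − 18) − 0 = 0, and there is no ∂_3, so H_2 = 0.

H_2 = 0.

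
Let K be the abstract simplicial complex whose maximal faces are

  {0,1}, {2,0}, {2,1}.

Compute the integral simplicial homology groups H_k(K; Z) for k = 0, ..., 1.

Fix the vertex order 0 < 1 < 2 and write every simplex with vertices in increasing order. Then dim K = 1 and the simplices of K are:

  0-simplices (3): [0], [1], [2]
  1-simplices (3): [0,1], [0,2], [1,2]

giving chain groups C_0 ≅ Z^3, C_1 ≅ Z^3.

∂_1: C_1 → C_0 sends each edge [p,q] (with p < q) to q − p.
The 3×3 boundary matrix has rank 2 and Smith normal form diag(1,1).

Computing H_k = (kernel of ∂_k) / (image of ∂_{k+1}):

  H_0: rank C_0 − rank ∂_1 = 3 − 2 = 1, and the invariant factors of ∂_1 are all 1, so H_0 = Z.
  H_1: rank ker ∂_1 − rank ∂_2 = (3 − 2) − 0 = 1, and there is no ∂_2, so H_1 = Z.

H_0 = Z,  H_1 = Z.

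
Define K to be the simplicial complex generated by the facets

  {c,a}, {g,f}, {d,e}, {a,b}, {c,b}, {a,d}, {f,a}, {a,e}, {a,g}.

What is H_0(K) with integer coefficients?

Order the vertices as a < b < c < d < e < f < g. Listing each simplex with vertices in this order, K has dimension 1 with simplices:

  0-simplices (7): a, b, c, d, e, f, g
  1-simplices (9): ab, ac, ad, ae, af, ag, bc, de, fg

giving chain groups C_0 ≅ Z^7, C_1 ≅ Z^9.

∂_1: C_1 → C_0 is given by ∂[p,q] = [q] − [p].
As a 7×9 matrix over Z this has rank 6, with invariant factors (1,1,1,1,1,1).

Reading off H_k = ker ∂_k / im ∂_{k+1}:

  H_0: rank C_0 − rank ∂_1 = 7 − 6 = 1, and the invariant factors of ∂_1 are all 1, so H_0 = Z.

H_0 ≅ Z.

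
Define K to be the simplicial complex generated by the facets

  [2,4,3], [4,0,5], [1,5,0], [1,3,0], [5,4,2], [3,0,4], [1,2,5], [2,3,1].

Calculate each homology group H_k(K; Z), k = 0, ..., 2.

H_0 = Z,  H_1 = 0,  H_2 = Z.

Order the vertices as 0 < 1 < 2 < 3 < 4 < 5. Listing each simplex with vertices in this order, K has dimension 2 with simplices:

  0-simplices (6): [0], [1], [2], [3], [4], [5]
  1-simplices (12): [0,1], [0,3], [0,4], [0,5], [1,2], [1,3], [1,5], [2,3], [2,4], [2,5], [3,4], [4,5]
  2-simplices (8): [0,1,3], [0,1,5], [0,3,4], [0,4,5], [1,2,3], [1,2,5], [2,3,4], [2,4,5]

so the chain groups are C_0 ≅ Z^6, C_1 ≅ Z^12, C_2 ≅ Z^8.

∂_1: C_1 → C_0 sends each edge [p,q] (with p < q) to q − p. For instance
  ∂[0,4] = [4] − [0].
As a 6×12 matrix over Z this has rank 5, with invariant factors (1,1,1,1,1).

Boundary ∂_2: C_2 → C_1 maps a triangle to the signed sum of its edges. For instance
  ∂[0,1,5] = [1,5] − [0,5] + [0,1],
  ∂[2,3,4] = [3,4] − [2,4] + [2,3].
The 12×8 boundary matrix has rank 7 and Smith normal form diag(1,1,1,1,1,1,1).

Now H_k = ker ∂_k / im ∂_{k+1}, so:

  H_0: rank C_0 − rank ∂_1 = 6 − 5 = 1, and the invariant factors of ∂_1 are all 1, so H_0 ≅ Z.
  H_1: rank ker ∂_1 − rank ∂_2 = (12 − 5) − 7 = 0, and the invariant factors of ∂_2 are all 1, so H_1 ≅ 0.
  H_2: rank ker ∂_2 − rank ∂_3 = (8 − 7) − 0 = 1, and there is no ∂_3, so H_2 ≅ Z.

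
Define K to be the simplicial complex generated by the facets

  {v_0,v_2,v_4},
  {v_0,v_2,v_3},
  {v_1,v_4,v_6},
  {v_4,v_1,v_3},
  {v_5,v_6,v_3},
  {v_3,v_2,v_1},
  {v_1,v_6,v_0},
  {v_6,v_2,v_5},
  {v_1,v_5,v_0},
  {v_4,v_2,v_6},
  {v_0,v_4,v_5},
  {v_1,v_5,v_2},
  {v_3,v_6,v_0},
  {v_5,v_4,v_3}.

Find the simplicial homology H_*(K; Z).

H_0 = Z,  H_1 = Z^2,  H_2 = Z.

We work with the vertex ordering v_0 < v_1 < v_2 < v_3 < v_4 < v_5 < v_6. The simplices of K, each written with vertices in increasing order, are:

  0-simplices (7): [v_0], [v_1], [v_2], [v_3], [v_4], [v_5], [v_6]
  1-simplices (21): (21 of them)
  2-simplices (14): (14 of them)

so the chain groups are C_0 ≅ Z^7, C_1 ≅ Z^21, C_2 ≅ Z^14.

∂_1: C_1 → C_0 sends each edge [p,q] (with p < q) to q − p. For instance
  ∂[v_1,v_4] = [v_4] − [v_1].
This gives a 7×21 integer matrix of rank 6; reducing to Smith normal form yields diagonal entries (1,1,1,1,1,1).

The boundary map ∂_2: C_2 → C_1 acts by ∂[p,q,r] = [q,r] − [p,r] + [p,q]. For instance
  ∂[v_3,v_5,v_6] = [v_5,v_6] − [v_3,v_6] + [v_3,v_5],
  ∂[v_0,v_3,v_6] = [v_3,v_6] − [v_0,v_6] + [v_0,v_3].
The resulting 21×14 matrix has rank 13, and its Smith normal form has invariant factors (1,1,1,1,1,1,1,1,1,1,1,1,1).

Reading off H_k = ker ∂_k / im ∂_{k+1}:

  H_0: rank C_0 − rank ∂_1 = 7 − 6 = 1, and the invariant factors of ∂_1 are all 1, so H_0 = Z.
  H_1: rank ker ∂_1 − rank ∂_2 = (21 − 6) − 13 = 2, and the invariant factors of ∂_2 are all 1, so H_1 = Z^2.
  H_2: rank ker ∂_2 − rank ∂_3 = (14 − 13) − 0 = 1, and there is no ∂_3, so H_2 = Z.

As a check, the Euler characteristic is 7 − 21 + 14 = 0, which agrees with 1 − 2 + 1 = 0.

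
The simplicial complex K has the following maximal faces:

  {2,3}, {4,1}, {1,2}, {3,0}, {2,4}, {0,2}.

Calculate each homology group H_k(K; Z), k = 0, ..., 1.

K has 5 vertices, 6 edges.
rank ∂_0 = 0, rank ∂_1 = 4 ⇒ b_0 = 5 − 0 − 4 = 1; all invariant factors of ∂_1 are 1 so no torsion. So H_0 ≅ Z.
rank ∂_1 = 4, rank ∂_2 = 0 ⇒ b_1 = 6 − 4 − 0 = 2. So H_1 ≅ Z^2.

H_0 ≅ Z,  H_1 ≅ Z^2.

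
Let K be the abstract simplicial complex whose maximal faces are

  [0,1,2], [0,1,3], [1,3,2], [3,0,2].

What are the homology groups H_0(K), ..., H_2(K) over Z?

We work with the vertex ordering 0 < 1 < 2 < 3. The simplices of K, each written with vertices in increasing order, are:

  0-simplices (4): [0], [1], [2], [3]
  1-simplices (6): [0,1], [0,2], [0,3], [1,2], [1,3], [2,3]
  2-simplices (4): [0,1,2], [0,1,3], [0,2,3], [1,2,3]

so the chain groups are C_0 ≅ Z^4, C_1 ≅ Z^6, C_2 ≅ Z^4.

Boundary ∂_1: C_1 → C_0 sends each edge [p,q] (with p < q) to q − p.
As a 4×6 matrix over Z this has rank 3, with invariant factors (1,1,1).

∂_2: C_2 → C_1 acts by ∂[p,q,r] = [q,r] − [p,r] + [p,q]. For instance
  ∂[0,2,3] = [2,3] − [0,3] + [0,2],
  ∂[0,1,3] = [1,3] − [0,3] + [0,1].
The 6×4 boundary matrix has rank 3 and Smith normal form diag(1,1,1).

From H_k ≅ ker(∂_k) / im(∂_{k+1}) we obtain:

  H_0: rank C_0 − rank ∂_1 = 4 − 3 = 1, and the invariant factors of ∂_1 are all 1, so H_0 ≅ Z.
  H_1: rank ker ∂_1 − rank ∂_2 = (6 − 3) − 3 = 0, and the invariant factors of ∂_2 are all 1, so H_1 ≅ 0.
  H_2: rank ker ∂_2 − rank ∂_3 = (4 − 3) − 0 = 1, and there is no ∂_3, so H_2 ≅ Z.

H_0 ≅ Z,  H_1 = 0,  H_2 ≅ Z.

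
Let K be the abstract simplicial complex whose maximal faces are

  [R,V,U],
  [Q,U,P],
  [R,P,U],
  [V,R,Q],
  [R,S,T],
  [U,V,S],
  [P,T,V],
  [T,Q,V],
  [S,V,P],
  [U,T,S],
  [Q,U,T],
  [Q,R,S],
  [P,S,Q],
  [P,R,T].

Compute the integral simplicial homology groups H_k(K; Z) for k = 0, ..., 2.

Fix the vertex order P < Q < R < S < T < U < V and write every simplex with vertices in increasing order. Then dim K = 2 and the simplices of K are:

  0-simplices (7): P, Q, R, S, T, U, V
  1-simplices (21): PQ, PR, PS, PT, PU, PV, QR, QS, QT, QU, QV, RS, RT, RU, RV, ST, SU, SV, TU, TV, UV
  2-simplices (14): PQS, PQU, PRT, PRU, PSV, PTV, QRS, QRV, QTU, QTV, RST, RUV, STU, SUV

giving chain groups C_0 ≅ Z^7, C_1 ≅ Z^21, C_2 ≅ Z^14.

∂_1: C_1 → C_0 sends each edge [p,q] (with p < q) to q − p.
This gives a 7×21 integer matrix of rank 6; reducing to Smith normal form yields diagonal entries (1,1,1,1,1,1).

The boundary map ∂_2: C_2 → C_1 maps a triangle to the signed sum of its edges. For instance
  ∂PRT = RT − PT + PR,
  ∂PQU = QU − PU + PQ.
As a 21×14 matrix over Z this has rank 13, with invariant factors (1,1,1,1,1,1,1,1,1,1,1,1,1).

Computing H_k = (kernel of ∂_k) / (image of ∂_{k+1}):

  H_0: rank C_0 − rank ∂_1 = 7 − 6 = 1, and the invariant factors of ∂_1 are all 1, so H_0 = Z.
  H_1: rank ker ∂_1 − rank ∂_2 = (21 − 6) − 13 = 2, and the invariant factors of ∂_2 are all 1, so H_1 = Z^2.
  H_2: rank ker ∂_2 − rank ∂_3 = (14 − 13) − 0 = 1, and there is no ∂_3, so H_2 = Z.

As a check, the Euler characteristic is 7 − 21 + 14 = 0, which agrees with 1 − 2 + 1 = 0.

H_0 = Z,  H_1 = Z^2,  H_2 = Z.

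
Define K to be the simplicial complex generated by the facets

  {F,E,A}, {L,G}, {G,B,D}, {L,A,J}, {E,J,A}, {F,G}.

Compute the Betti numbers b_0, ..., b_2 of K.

Take the total order A < B < D < E < F < G < J < L on the vertex set. Then K (dimension 2) consists of the simplices:

  0-simplices (8): A, B, D, E, F, G, J, L
  1-simplices (12): AE, AF, AJ, AL, BD, BG, DG, EF, EJ, FG, GL, JL
  2-simplices (4): AEF, AEJ, AJL, BDG

so the chain groups are C_0 ≅ Z^8, C_1 ≅ Z^12, C_2 ≅ Z^4.

∂_1: C_1 → C_0 sends each edge [p,q] (with p < q) to q − p. For instance
  ∂EJ = J − E.
The resulting 8×12 matrix has rank 7, and its Smith normal form has invariant factors (1,1,1,1,1,1,1).

Boundary ∂_2: C_2 → C_1 sends each 2-simplex [p,q,r] to [q,r] − [p,r] + [p,q]. For instance
  ∂AEJ = EJ − AJ + AE,
  ∂AJL = JL − AL + AJ.
The 12×4 boundary matrix has rank 4 and Smith normal form diag(1,1,1,1).

Now H_k = ker ∂_k / im ∂_{k+1}, so:

  H_0: rank C_0 − rank ∂_1 = 8 − 7 = 1, and the invariant factors of ∂_1 are all 1, so H_0 = Z.
  H_1: rank ker ∂_1 − rank ∂_2 = (12 − 7) − 4 = 1, and the invariant factors of ∂_2 are all 1, so H_1 = Z.
  H_2: rank ker ∂_2 − rank ∂_3 = (4 − 4) − 0 = 0, and there is no ∂_3, so H_2 = 0.

Hence the Betti numbers are b_0 = 1, b_1 = 1, b_2 = 0.

b_0 = 1, b_1 = 1, b_2 = 0.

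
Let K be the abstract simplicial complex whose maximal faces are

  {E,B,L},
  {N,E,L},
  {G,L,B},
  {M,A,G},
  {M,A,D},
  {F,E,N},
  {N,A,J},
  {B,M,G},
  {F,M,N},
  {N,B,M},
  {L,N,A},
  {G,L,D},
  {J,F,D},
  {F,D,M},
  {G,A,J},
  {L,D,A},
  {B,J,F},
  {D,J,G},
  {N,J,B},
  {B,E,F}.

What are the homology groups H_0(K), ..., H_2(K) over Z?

H_0 = Z,  H_1 = Z ⊕ Z/2,  H_2 = 0.

K has 10 vertices, 30 edges, 20 triangles.
rank ∂_0 = 0, rank ∂_1 = 9 ⇒ b_0 = 10 − 0 − 9 = 1; all invariant factors of ∂_1 are 1 so no torsion. So H_0 = Z.
rank ∂_1 = 9, rank ∂_2 = 20 ⇒ b_1 = 30 − 9 − 20 = 1; ∂_2 has invariant factor(s) [2] giving torsion. So H_1 = Z ⊕ Z/2.
rank ∂_2 = 20, rank ∂_3 = 0 ⇒ b_2 = 20 − 20 − 0 = 0. So H_2 = 0.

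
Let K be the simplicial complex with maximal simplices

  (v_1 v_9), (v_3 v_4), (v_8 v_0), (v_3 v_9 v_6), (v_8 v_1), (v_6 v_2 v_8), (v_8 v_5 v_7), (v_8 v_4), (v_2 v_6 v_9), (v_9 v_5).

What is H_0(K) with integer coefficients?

Fix the vertex order v_0 < v_1 < v_2 < v_3 < v_4 < v_5 < v_6 < v_7 < v_8 < v_9 and write every simplex with vertices in increasing order. Then dim K = 2 and the simplices of K are:

  0-simplices (10): [v_0], [v_1], [v_2], [v_3], [v_4], [v_5], [v_6], [v_7], [v_8], [v_9]
  1-simplices (16): (16 of them)
  2-simplices (4): [v_2,v_6,v_8], [v_2,v_6,v_9], [v_3,v_6,v_9], [v_5,v_7,v_8]

giving chain groups C_0 ≅ Z^10, C_1 ≅ Z^16, C_2 ≅ Z^4.

The boundary map ∂_1: C_1 → C_0 sends each edge [p,q] (with p < q) to q − p. For instance
  ∂[v_2,v_9] = [v_9] − [v_2].
This gives a 10×16 integer matrix of rank 9; reducing to Smith normal form yields diagonal entries (1,1,1,1,1,1,1,1,1).

∂_2: C_2 → C_1 maps a triangle to the signed sum of its edges. For instance
  ∂[v_2,v_6,v_9] = [v_6,v_9] − [v_2,v_9] + [v_2,v_6],
  ∂[v_5,v_7,v_8] = [v_7,v_8] − [v_5,v_8] + [v_5,v_7].
This gives a 16×4 integer matrix of rank 4; reducing to Smith normal form yields diagonal entries (1,1,1,1).

Computing H_k = (kernel of ∂_k) / (image of ∂_{k+1}):

  H_0: rank C_0 − rank ∂_1 = 10 − 9 = 1, and the invariant factors of ∂_1 are all 1, so H_0 = Z.

H_0 ≅ Z.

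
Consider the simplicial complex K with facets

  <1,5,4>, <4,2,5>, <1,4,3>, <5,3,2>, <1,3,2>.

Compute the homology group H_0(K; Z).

H_0 = Z.

K has 5 vertices, 10 edges, 5 triangles.
rank ∂_0 = 0, rank ∂_1 = 4 ⇒ b_0 = 5 − 0 − 4 = 1; all invariant factors of ∂_1 are 1 so no torsion. So H_0 ≅ Z.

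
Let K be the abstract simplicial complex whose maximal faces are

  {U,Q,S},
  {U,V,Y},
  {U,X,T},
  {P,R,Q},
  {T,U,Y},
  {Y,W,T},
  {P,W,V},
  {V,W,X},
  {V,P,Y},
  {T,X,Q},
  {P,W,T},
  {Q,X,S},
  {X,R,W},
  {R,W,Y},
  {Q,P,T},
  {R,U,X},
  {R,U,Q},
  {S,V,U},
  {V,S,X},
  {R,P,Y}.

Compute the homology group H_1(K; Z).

Take the total order P < Q < R < S < T < U < V < W < X < Y on the vertex set. Then K (dimension 2) consists of the simplices:

  0-simplices (10): P, Q, R, S, T, U, V, W, X, Y
  1-simplices (30): PQ, PR, PT, PV, PW, PY, QR, QS, QT, QU, QX, RU, RW, RX, RY, SU, SV, SX, TU, TW, TX, TY, UV, UX, UY, VW, VX, VY, WX, WY
  2-simplices (20): PQR, PQT, PRY, PTW, PVW, PVY, QRU, QSU, QSX, QTX, RUX, RWX, RWY, SUV, SVX, TUX, TUY, TWY, UVY, VWX

so the chain groups are C_0 ≅ Z^10, C_1 ≅ Z^30, C_2 ≅ Z^20.

The boundary map ∂_1: C_1 → C_0 sends each edge [p,q] (with p < q) to q − p.
This gives a 10×30 integer matrix of rank 9; reducing to Smith normal form yields diagonal entries (1,1,1,1,1,1,1,1,1).

Boundary ∂_2: C_2 → C_1 maps a triangle to the signed sum of its edges. For instance
  ∂TWY = WY − TY + TW,
  ∂RWX = WX − RX + RW.
The 30×20 boundary matrix has rank 20 and Smith normal form diag(1,1,1,1,1,1,1,1,1,1,1,1,1,1,1,1,1,1,1,2).

From H_k ≅ ker(∂_k) / im(∂_{k+1}) we obtain:

  H_1: rank ker ∂_1 − rank ∂_2 = (30 − 9) − 20 = 1, and ∂_2 has invariant factor 2 > 1, so H_1 ≅ Z ⊕ Z/2Z.

(K is a triangulation of the Klein bottle.)

H_1 ≅ Z ⊕ Z/2Z.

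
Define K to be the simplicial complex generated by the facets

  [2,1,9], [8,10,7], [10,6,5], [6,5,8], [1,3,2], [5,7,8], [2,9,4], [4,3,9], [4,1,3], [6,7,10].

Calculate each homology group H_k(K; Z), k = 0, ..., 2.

K has 10 vertices, 20 edges, 10 triangles.
rank ∂_0 = 0, rank ∂_1 = 8 ⇒ b_0 = 10 − 0 − 8 = 2; all invariant factors of ∂_1 are 1 so no torsion. So H_0 = Z^2.
rank ∂_1 = 8, rank ∂_2 = 10 ⇒ b_1 = 20 − 8 − 10 = 2; all invariant factors of ∂_2 are 1 so no torsion. So H_1 = Z^2.
rank ∂_2 = 10, rank ∂_3 = 0 ⇒ b_2 = 10 − 10 − 0 = 0. So H_2 = 0.

H_0 ≅ Z^2,  H_1 ≅ Z^2,  H_2 = 0.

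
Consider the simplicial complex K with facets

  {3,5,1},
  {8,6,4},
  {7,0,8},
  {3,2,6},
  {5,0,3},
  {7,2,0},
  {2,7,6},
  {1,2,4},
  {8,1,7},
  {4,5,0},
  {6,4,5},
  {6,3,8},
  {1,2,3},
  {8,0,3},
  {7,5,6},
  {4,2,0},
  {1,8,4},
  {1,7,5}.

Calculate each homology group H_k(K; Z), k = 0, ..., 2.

H_0 ≅ Z,  H_1 ≅ Z^2,  H_2 ≅ Z.

Order the vertices as 0 < 1 < 2 < 3 < 4 < 5 < 6 < 7 < 8. Listing each simplex with vertices in this order, K has dimension 2 with simplices:

  0-simplices (9): [0], [1], [2], [3], [4], [5], [6], [7], [8]
  1-simplices (27): (27 of them)
  2-simplices (18): [0,2,4], [0,2,7], [0,3,5], [0,3,8], [0,4,5], [0,7,8], [1,2,3], [1,2,4], [1,3,5], [1,4,8], [1,5,7], [1,7,8], [2,3,6], [2,6,7], [3,6,8], [4,5,6], [4,6,8], [5,6,7]

giving chain groups C_0 ≅ Z^9, C_1 ≅ Z^27, C_2 ≅ Z^18.

The boundary map ∂_1: C_1 → C_0 maps an edge to its endpoints' difference, ∂[p,q] = q − p.
The resulting 9×27 matrix has rank 8, and its Smith normal form has invariant factors (1,1,1,1,1,1,1,1).

Boundary ∂_2: C_2 → C_1 maps a triangle to the signed sum of its edges. For instance
  ∂[0,4,5] = [4,5] − [0,5] + [0,4],
  ∂[1,7,8] = [7,8] − [1,8] + [1,7].
The 27×18 boundary matrix has rank 17 and Smith normal form diag(1,1,1,1,1,1,1,1,1,1,1,1,1,1,1,1,1).

Reading off H_k = ker ∂_k / im ∂_{k+1}:

  H_0: rank C_0 − rank ∂_1 = 9 − 8 = 1, and the invariant factors of ∂_1 are all 1, so H_0 = Z.
  H_1: rank ker ∂_1 − rank ∂_2 = (27 − 8) − 17 = 2, and the invariant factors of ∂_2 are all 1, so H_1 = Z^2.
  H_2: rank ker ∂_2 − rank ∂_3 = (18 − 17) − 0 = 1, and there is no ∂_3, so H_2 = Z.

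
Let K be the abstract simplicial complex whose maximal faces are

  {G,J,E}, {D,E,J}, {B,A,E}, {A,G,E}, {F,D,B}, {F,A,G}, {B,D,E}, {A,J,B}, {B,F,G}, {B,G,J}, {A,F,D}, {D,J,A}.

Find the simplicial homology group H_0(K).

H_0 = Z.

K has 7 vertices, 18 edges, 12 triangles.
rank ∂_0 = 0, rank ∂_1 = 6 ⇒ b_0 = 7 − 0 − 6 = 1; all invariant factors of ∂_1 are 1 so no torsion. So H_0 ≅ Z.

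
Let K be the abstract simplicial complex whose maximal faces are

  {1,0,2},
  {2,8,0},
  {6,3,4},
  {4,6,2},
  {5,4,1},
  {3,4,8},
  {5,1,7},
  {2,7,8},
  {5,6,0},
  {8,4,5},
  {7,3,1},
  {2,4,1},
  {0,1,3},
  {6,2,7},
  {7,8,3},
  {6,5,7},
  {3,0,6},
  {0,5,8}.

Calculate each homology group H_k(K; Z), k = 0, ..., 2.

H_0 ≅ Z,  H_1 ≅ Z^2,  H_2 ≅ Z.

Take the total order 0 < 1 < 2 < 3 < 4 < 5 < 6 < 7 < 8 on the vertex set. Then K (dimension 2) consists of the simplices:

  0-simplices (9): [0], [1], [2], [3], [4], [5], [6], [7], [8]
  1-simplices (27): (27 of them)
  2-simplices (18): [0,1,2], [0,1,3], [0,2,8], [0,3,6], [0,5,6], [0,5,8], [1,2,4], [1,3,7], [1,4,5], [1,5,7], [2,4,6], [2,6,7], [2,7,8], [3,4,6], [3,4,8], [3,7,8], [4,5,8], [5,6,7]

Hence C_0 ≅ Z^9, C_1 ≅ Z^27, C_2 ≅ Z^18.

Boundary ∂_1: C_1 → C_0 maps an edge to its endpoints' difference, ∂[p,q] = q − p. For instance
  ∂[2,7] = [7] − [2].
The 9×27 boundary matrix has rank 8 and Smith normal form diag(1,1,1,1,1,1,1,1).

∂_2: C_2 → C_1 maps a triangle to the signed sum of its edges. For instance
  ∂[2,4,6] = [4,6] − [2,6] + [2,4],
  ∂[3,4,8] = [4,8] − [3,8] + [3,4].
The 27×18 boundary matrix has rank 17 and Smith normal form diag(1,1,1,1,1,1,1,1,1,1,1,1,1,1,1,1,1).

Reading off H_k = ker ∂_k / im ∂_{k+1}:

  H_0: rank C_0 − rank ∂_1 = 9 − 8 = 1, and the invariant factors of ∂_1 are all 1, so H_0 ≅ Z.
  H_1: rank ker ∂_1 − rank ∂_2 = (27 − 8) − 17 = 2, and the invariant factors of ∂_2 are all 1, so H_1 ≅ Z^2.
  H_2: rank ker ∂_2 − rank ∂_3 = (18 − 17) − 0 = 1, and there is no ∂_3, so H_2 ≅ Z.

As a check, the Euler characteristic is 9 − 27 + 18 = 0, which agrees with 1 − 2 + 1 = 0.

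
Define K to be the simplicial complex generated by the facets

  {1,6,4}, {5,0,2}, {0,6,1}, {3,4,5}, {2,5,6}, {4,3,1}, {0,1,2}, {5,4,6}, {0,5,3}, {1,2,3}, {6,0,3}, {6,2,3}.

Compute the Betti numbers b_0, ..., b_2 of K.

b_0 = 1, b_1 = 0, b_2 = 0.

Order the vertices as 0 < 1 < 2 < 3 < 4 < 5 < 6. Listing each simplex with vertices in this order, K has dimension 2 with simplices:

  0-simplices (7): [0], [1], [2], [3], [4], [5], [6]
  1-simplices (18): [0,1], [0,2], [0,3], [0,5], [0,6], [1,2], [1,3], [1,4], [1,6], [2,3], [2,5], [2,6], [3,4], [3,5], [3,6], [4,5], [4,6], [5,6]
  2-simplices (12): [0,1,2], [0,1,6], [0,2,5], [0,3,5], [0,3,6], [1,2,3], [1,3,4], [1,4,6], [2,3,6], [2,5,6], [3,4,5], [4,5,6]

Hence C_0 ≅ Z^7, C_1 ≅ Z^18, C_2 ≅ Z^12.

∂_1: C_1 → C_0 sends each edge [p,q] (with p < q) to q − p. For instance
  ∂[1,3] = [3] − [1].
This gives a 7×18 integer matrix of rank 6; reducing to Smith normal form yields diagonal entries (1,1,1,1,1,1).

The boundary map ∂_2: C_2 → C_1 sends each 2-simplex [p,q,r] to [q,r] − [p,r] + [p,q]. For instance
  ∂[1,3,4] = [3,4] − [1,4] + [1,3],
  ∂[0,3,6] = [3,6] − [0,6] + [0,3].
As a 18×12 matrix over Z this has rank 12, with invariant factors (1,1,1,1,1,1,1,1,1,1,1,2).

From H_k ≅ ker(∂_k) / im(∂_{k+1}) we obtain:

  H_0: rank C_0 − rank ∂_1 = 7 − 6 = 1, and the invariant factors of ∂_1 are all 1, so H_0 ≅ Z.
  H_1: rank ker ∂_1 − rank ∂_2 = (18 − 6) − 12 = 0, and ∂_2 has invariant factor 2 > 1, so H_1 ≅ Z/2.
  H_2: rank ker ∂_2 − rank ∂_3 = (12 − 12) − 0 = 0, and there is no ∂_3, so H_2 ≅ 0.

Hence the Betti numbers are b_0 = 1, b_1 = 0, b_2 = 0.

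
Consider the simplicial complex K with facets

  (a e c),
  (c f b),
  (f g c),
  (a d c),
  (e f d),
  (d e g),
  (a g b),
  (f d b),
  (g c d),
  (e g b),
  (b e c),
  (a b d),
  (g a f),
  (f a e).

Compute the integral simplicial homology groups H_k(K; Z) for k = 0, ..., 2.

H_0 ≅ Z,  H_1 ≅ Z^2,  H_2 ≅ Z.

K has 7 vertices, 21 edges, 14 triangles.
rank ∂_0 = 0, rank ∂_1 = 6 ⇒ b_0 = 7 − 0 − 6 = 1; all invariant factors of ∂_1 are 1 so no torsion. So H_0 ≅ Z.
rank ∂_1 = 6, rank ∂_2 = 13 ⇒ b_1 = 21 − 6 − 13 = 2; all invariant factors of ∂_2 are 1 so no torsion. So H_1 ≅ Z^2.
rank ∂_2 = 13, rank ∂_3 = 0 ⇒ b_2 = 14 − 13 − 0 = 1. So H_2 ≅ Z.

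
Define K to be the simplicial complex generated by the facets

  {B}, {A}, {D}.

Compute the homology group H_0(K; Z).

Order the vertices as A < B < D. Listing each simplex with vertices in this order, K has dimension 0 with simplices:

  0-simplices (3): A, B, D

giving chain groups C_0 ≅ Z^3.

Reading off H_k = ker ∂_k / im ∂_{k+1}:

  H_0: rank C_0 − rank ∂_1 = 3 − 0 = 3, and there is no ∂_1, so H_0 ≅ Z^3.

(K is a triangulation of a set of 3 points.)

H_0 ≅ Z^3.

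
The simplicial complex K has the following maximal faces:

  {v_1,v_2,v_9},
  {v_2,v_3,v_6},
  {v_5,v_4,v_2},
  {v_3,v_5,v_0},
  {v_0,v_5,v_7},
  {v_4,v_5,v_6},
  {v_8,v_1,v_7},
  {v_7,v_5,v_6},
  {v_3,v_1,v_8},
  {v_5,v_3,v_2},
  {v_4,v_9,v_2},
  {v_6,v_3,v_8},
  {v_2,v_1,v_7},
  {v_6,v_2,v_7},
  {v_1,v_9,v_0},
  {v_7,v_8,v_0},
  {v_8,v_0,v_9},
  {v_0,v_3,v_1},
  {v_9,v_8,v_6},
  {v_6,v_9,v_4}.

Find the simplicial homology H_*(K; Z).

Order the vertices as v_0 < v_1 < v_2 < v_3 < v_4 < v_5 < v_6 < v_7 < v_8 < v_9. Listing each simplex with vertices in this order, K has dimension 2 with simplices:

  0-simplices (10): [v_0], [v_1], [v_2], [v_3], [v_4], [v_5], [v_6], [v_7], [v_8], [v_9]
  1-simplices (30): (30 of them)
  2-simplices (20): (20 of them)

giving chain groups C_0 ≅ Z^10, C_1 ≅ Z^30, C_2 ≅ Z^20.

Boundary ∂_1: C_1 → C_0 is given by ∂[p,q] = [q] − [p]. For instance
  ∂[v_4,v_6] = [v_6] − [v_4].
As a 10×30 matrix over Z this has rank 9, with invariant factors (1,1,1,1,1,1,1,1,1).

∂_2: C_2 → C_1 acts by ∂[p,q,r] = [q,r] − [p,r] + [p,q]. For instance
  ∂[v_5,v_6,v_7] = [v_6,v_7] − [v_5,v_7] + [v_5,v_6],
  ∂[v_0,v_1,v_9] = [v_1,v_9] − [v_0,v_9] + [v_0,v_1].
As a 30×20 matrix over Z this has rank 20, with invariant factors (1,1,1,1,1,1,1,1,1,1,1,1,1,1,1,1,1,1,1,2).

Computing H_k = (kernel of ∂_k) / (image of ∂_{k+1}):

  H_0: rank C_0 − rank ∂_1 = 10 − 9 = 1, and the invariant factors of ∂_1 are all 1, so H_0 ≅ Z.
  H_1: rank ker ∂_1 − rank ∂_2 = (30 − 9) − 20 = 1, and ∂_2 has invariant factor 2 > 1, so H_1 ≅ Z ⊕ Z/2.
  H_2: rank ker ∂_2 − rank ∂_3 = (20 − 20) − 0 = 0, and there is no ∂_3, so H_2 ≅ 0.

H_0 = Z,  H_1 = Z ⊕ Z/2,  H_2 = 0.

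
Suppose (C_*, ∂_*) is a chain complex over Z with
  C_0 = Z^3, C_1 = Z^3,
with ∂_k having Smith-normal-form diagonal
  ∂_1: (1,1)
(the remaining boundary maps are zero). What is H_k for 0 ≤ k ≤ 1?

H_0: b_0 = 3 − 0 − 2 = 1; torsion from ∂_1 factors > 1: none. So H_0 ≅ Z.
H_1: b_1 = 3 − 2 − 0 = 1; torsion from ∂_2 factors > 1: none. So H_1 ≅ Z.

H_0 ≅ Z,  H_1 ≅ Z.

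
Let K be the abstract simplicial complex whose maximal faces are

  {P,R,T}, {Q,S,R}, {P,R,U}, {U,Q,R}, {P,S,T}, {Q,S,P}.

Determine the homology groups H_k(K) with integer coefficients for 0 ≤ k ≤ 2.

Order the vertices as P < Q < R < S < T < U. Listing each simplex with vertices in this order, K has dimension 2 with simplices:

  0-simplices (6): P, Q, R, S, T, U
  1-simplices (12): PQ, PR, PS, PT, PU, QR, QS, QU, RS, RT, RU, ST
  2-simplices (6): PQS, PRT, PRU, PST, QRS, QRU

giving chain groups C_0 ≅ Z^6, C_1 ≅ Z^12, C_2 ≅ Z^6.

The boundary map ∂_1: C_1 → C_0 sends each edge [p,q] (with p < q) to q − p.
The resulting 6×12 matrix has rank 5, and its Smith normal form has invariant factors (1,1,1,1,1).

Boundary ∂_2: C_2 → C_1 maps a triangle to the signed sum of its edges. For instance
  ∂QRU = RU − QU + QR,
  ∂PRU = RU − PU + PR.
As a 12×6 matrix over Z this has rank 6, with invariant factors (1,1,1,1,1,1).

Reading off H_k = ker ∂_k / im ∂_{k+1}:

  H_0: rank C_0 − rank ∂_1 = 6 − 5 = 1, and the invariant factors of ∂_1 are all 1, so H_0 = Z.
  H_1: rank ker ∂_1 − rank ∂_2 = (12 − 5) − 6 = 1, and the invariant factors of ∂_2 are all 1, so H_1 = Z.
  H_2: rank ker ∂_2 − rank ∂_3 = (6 − 6) − 0 = 0, and there is no ∂_3, so H_2 = 0.

H_0 = Z,  H_1 = Z,  H_2 = 0.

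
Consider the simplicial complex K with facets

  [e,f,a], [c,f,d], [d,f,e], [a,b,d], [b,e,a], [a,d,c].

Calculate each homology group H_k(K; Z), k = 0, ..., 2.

K has 6 vertices, 12 edges, 6 triangles.
rank ∂_0 = 0, rank ∂_1 = 5 ⇒ b_0 = 6 − 0 − 5 = 1; all invariant factors of ∂_1 are 1 so no torsion. So H_0 = Z.
rank ∂_1 = 5, rank ∂_2 = 6 ⇒ b_1 = 12 − 5 − 6 = 1; all invariant factors of ∂_2 are 1 so no torsion. So H_1 = Z.
rank ∂_2 = 6, rank ∂_3 = 0 ⇒ b_2 = 6 − 6 − 0 = 0. So H_2 = 0.

H_0 = Z,  H_1 = Z,  H_2 = 0.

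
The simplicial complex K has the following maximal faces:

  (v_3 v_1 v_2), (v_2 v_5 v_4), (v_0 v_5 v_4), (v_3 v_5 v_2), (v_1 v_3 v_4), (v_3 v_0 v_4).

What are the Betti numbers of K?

We work with the vertex ordering v_0 < v_1 < v_2 < v_3 < v_4 < v_5. The simplices of K, each written with vertices in increasing order, are:

  0-simplices (6): [v_0], [v_1], [v_2], [v_3], [v_4], [v_5]
  1-simplices (12): [v_0,v_3], [v_0,v_4], [v_0,v_5], [v_1,v_2], [v_1,v_3], [v_1,v_4], [v_2,v_3], [v_2,v_4], [v_2,v_5], [v_3,v_4], [v_3,v_5], [v_4,v_5]
  2-simplices (6): [v_0,v_3,v_4], [v_0,v_4,v_5], [v_1,v_2,v_3], [v_1,v_3,v_4], [v_2,v_3,v_5], [v_2,v_4,v_5]

giving chain groups C_0 ≅ Z^6, C_1 ≅ Z^12, C_2 ≅ Z^6.

The boundary map ∂_1: C_1 → C_0 maps an edge to its endpoints' difference, ∂[p,q] = q − p.
As a 6×12 matrix over Z this has rank 5, with invariant factors (1,1,1,1,1).

Boundary ∂_2: C_2 → C_1 acts by ∂[p,q,r] = [q,r] − [p,r] + [p,q]. For instance
  ∂[v_0,v_3,v_4] = [v_3,v_4] − [v_0,v_4] + [v_0,v_3],
  ∂[v_2,v_4,v_5] = [v_4,v_5] − [v_2,v_5] + [v_2,v_4].
The resulting 12×6 matrix has rank 6, and its Smith normal form has invariant factors (1,1,1,1,1,1).

Now H_k = ker ∂_k / im ∂_{k+1}, so:

  H_0: rank C_0 − rank ∂_1 = 6 − 5 = 1, and the invariant factors of ∂_1 are all 1, so H_0 = Z.
  H_1: rank ker ∂_1 − rank ∂_2 = (12 − 5) − 6 = 1, and the invariant factors of ∂_2 are all 1, so H_1 = Z.
  H_2: rank ker ∂_2 − rank ∂_3 = (6 − 6) − 0 = 0, and there is no ∂_3, so H_2 = 0.

As a check, the Euler characteristic is 6 − 12 + 6 = 0, which agrees with 1 − 1 + 0 = 0.

Hence the Betti numbers are b_0 = 1, b_1 = 1, b_2 = 0.

b_0 = 1, b_1 = 1, b_2 = 0.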